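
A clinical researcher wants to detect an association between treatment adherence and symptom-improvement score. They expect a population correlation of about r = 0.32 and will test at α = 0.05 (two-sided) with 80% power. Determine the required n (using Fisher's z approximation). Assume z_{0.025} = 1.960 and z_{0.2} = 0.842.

n = 75

Fisher's z: C = ½·ln((1+r)/(1−r)) = ½·ln(1.9412) = 0.3316.
n = ((z_{α/2} + z_β)/C)² + 3.
(1.960 + 0.842) / 0.3316 = 2.802 / 0.3316 = 8.450.
n = 8.450² + 3 = 71.40 + 3 = 74.4.
Round up.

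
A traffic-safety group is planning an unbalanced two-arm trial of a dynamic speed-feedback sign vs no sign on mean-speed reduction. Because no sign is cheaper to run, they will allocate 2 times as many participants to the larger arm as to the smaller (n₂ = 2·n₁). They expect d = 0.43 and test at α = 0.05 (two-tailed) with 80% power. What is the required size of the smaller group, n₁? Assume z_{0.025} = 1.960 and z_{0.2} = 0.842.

With allocation ratio k = n₂/n₁ = 2, Var(x̄₁−x̄₂) = σ²(1/n₁ + 1/(k·n₁)) = σ²·(k+1)/(k·n₁).
So n₁ = (1 + 1/k)·((z_{α/2} + z_β)/d)² = 1.500 × (2.802/0.43)².
n₁ = 1.500 × 42.46 = 63.7.
Round up: n₁ = 64, giving n₂ = 2 × 64 = 128.

n₁ = 64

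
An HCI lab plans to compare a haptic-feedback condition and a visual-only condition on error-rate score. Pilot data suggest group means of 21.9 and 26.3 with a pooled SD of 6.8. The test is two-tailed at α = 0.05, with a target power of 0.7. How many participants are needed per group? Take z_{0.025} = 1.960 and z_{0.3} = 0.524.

n = 30 per group

Cohen's d = |M₁ − M₂| / SD_pooled = |21.9 − 26.3| / 6.8 = 4.4 / 6.8 = 0.647.
For two independent groups with equal n: n = 2·((z_{α/2} + z_β) / d)².
z_{α/2} + z_β = 1.960 + 0.524 = 2.484.
n = 2 × (2.484 / 0.647)² = 2 × 3.839² = 2 × 14.74 = 29.5.
Round up to the next whole participant.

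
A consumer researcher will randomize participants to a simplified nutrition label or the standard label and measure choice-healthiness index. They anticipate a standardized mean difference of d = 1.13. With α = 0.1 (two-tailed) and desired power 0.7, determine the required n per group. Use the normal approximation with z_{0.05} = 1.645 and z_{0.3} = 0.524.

n = 8 per group

For two independent groups with equal n: n = 2·((z_{α/2} + z_β) / d)².
z_{α/2} + z_β = 1.645 + 0.524 = 2.169.
n = 2 × (2.169 / 1.13)² = 2 × 1.919² = 2 × 3.68 = 7.4.
Round up to the next whole participant.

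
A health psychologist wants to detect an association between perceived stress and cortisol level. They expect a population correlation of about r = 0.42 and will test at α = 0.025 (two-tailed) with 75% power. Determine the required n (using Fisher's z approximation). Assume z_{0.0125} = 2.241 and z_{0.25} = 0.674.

Fisher's z: C = ½·ln((1+r)/(1−r)) = ½·ln(2.4483) = 0.4477.
n = ((z_{α/2} + z_β)/C)² + 3.
(2.241 + 0.674) / 0.4477 = 2.915 / 0.4477 = 6.511.
n = 6.511² + 3 = 42.39 + 3 = 45.4.
Round up.

n = 46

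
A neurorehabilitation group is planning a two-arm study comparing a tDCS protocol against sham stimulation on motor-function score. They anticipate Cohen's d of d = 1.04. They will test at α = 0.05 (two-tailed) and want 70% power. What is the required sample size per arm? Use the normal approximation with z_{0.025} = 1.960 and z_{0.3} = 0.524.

n = 12 per group

For two independent groups with equal n: n = 2·((z_{α/2} + z_β) / d)².
z_{α/2} + z_β = 1.960 + 0.524 = 2.484.
n = 2 × (2.484 / 1.04)² = 2 × 2.388² = 2 × 5.70 = 11.4.
Round up to the next whole participant.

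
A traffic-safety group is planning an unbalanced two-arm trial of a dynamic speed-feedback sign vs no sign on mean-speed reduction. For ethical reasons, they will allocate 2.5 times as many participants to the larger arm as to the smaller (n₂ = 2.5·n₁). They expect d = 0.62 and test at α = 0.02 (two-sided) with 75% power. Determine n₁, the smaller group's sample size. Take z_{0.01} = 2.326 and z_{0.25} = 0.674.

With allocation ratio k = n₂/n₁ = 2.5, Var(x̄₁−x̄₂) = σ²(1/n₁ + 1/(k·n₁)) = σ²·(k+1)/(k·n₁).
So n₁ = (1 + 1/k)·((z_{α/2} + z_β)/d)² = 1.400 × (3.000/0.62)².
n₁ = 1.400 × 23.41 = 32.8.
Round up: n₁ = 33, giving n₂ = ⌈2.5 × 33⌉ = ⌈82.5⌉ = 83.

n₁ = 33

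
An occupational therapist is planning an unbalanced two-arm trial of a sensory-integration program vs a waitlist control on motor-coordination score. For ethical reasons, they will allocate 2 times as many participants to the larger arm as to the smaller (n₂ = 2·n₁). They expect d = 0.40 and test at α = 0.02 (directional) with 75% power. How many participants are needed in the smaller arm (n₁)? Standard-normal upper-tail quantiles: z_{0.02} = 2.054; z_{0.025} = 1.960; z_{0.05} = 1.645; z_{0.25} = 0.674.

n₁ = 70

With allocation ratio k = n₂/n₁ = 2, Var(x̄₁−x̄₂) = σ²(1/n₁ + 1/(k·n₁)) = σ²·(k+1)/(k·n₁).
So n₁ = (1 + 1/k)·((z_{α} + z_β)/d)² = 1.500 × (2.728/0.40)².
n₁ = 1.500 × 46.51 = 69.8.
Round up: n₁ = 70, giving n₂ = 2 × 70 = 140.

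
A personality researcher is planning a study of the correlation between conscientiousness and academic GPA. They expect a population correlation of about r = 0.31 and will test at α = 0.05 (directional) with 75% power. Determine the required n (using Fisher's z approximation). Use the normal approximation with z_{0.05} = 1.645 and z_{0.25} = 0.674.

n = 56

Fisher's z: C = ½·ln((1+r)/(1−r)) = ½·ln(1.8986) = 0.3205.
n = ((z_{α} + z_β)/C)² + 3.
(1.645 + 0.674) / 0.3205 = 2.319 / 0.3205 = 7.236.
n = 7.236² + 3 = 52.35 + 3 = 55.4.
Round up.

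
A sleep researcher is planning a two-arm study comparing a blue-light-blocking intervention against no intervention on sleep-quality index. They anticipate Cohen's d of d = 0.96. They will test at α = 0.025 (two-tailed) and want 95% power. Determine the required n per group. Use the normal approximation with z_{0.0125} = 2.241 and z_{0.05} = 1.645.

For two independent groups with equal n: n = 2·((z_{α/2} + z_β) / d)².
z_{α/2} + z_β = 2.241 + 1.645 = 3.886.
n = 2 × (3.886 / 0.96)² = 2 × 4.048² = 2 × 16.39 = 32.8.
Round up to the next whole participant.

n = 33 per group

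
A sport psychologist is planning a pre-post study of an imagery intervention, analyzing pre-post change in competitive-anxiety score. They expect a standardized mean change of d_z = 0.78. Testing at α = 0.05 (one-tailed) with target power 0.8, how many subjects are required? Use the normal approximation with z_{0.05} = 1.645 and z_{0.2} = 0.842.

For a paired (one-sample on differences) test: n = ((z_{α} + z_β) / d)².
z_{α} + z_β = 1.645 + 0.842 = 2.487.
n = (2.487 / 0.78)² = 3.188² = 10.17.
Round up.

n = 11 pairs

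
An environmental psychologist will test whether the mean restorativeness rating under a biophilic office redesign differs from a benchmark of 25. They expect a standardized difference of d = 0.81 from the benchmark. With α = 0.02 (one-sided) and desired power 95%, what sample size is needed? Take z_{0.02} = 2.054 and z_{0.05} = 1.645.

For a one-sample test: n = ((z_{α} + z_β) / d)².
z_{α} + z_β = 2.054 + 1.645 = 3.699.
n = (3.699 / 0.81)² = 4.567² = 20.85.
Round up.

n = 21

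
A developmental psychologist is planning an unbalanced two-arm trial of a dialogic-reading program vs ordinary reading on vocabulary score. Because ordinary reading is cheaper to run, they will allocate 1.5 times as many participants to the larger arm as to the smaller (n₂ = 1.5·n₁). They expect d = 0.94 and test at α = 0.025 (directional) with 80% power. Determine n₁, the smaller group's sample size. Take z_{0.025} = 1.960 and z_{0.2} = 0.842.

With allocation ratio k = n₂/n₁ = 1.5, Var(x̄₁−x̄₂) = σ²(1/n₁ + 1/(k·n₁)) = σ²·(k+1)/(k·n₁).
So n₁ = (1 + 1/k)·((z_{α} + z_β)/d)² = 1.667 × (2.802/0.94)².
n₁ = 1.667 × 8.89 = 14.8.
Round up: n₁ = 15, giving n₂ = ⌈1.5 × 15⌉ = ⌈22.5⌉ = 23.

n₁ = 15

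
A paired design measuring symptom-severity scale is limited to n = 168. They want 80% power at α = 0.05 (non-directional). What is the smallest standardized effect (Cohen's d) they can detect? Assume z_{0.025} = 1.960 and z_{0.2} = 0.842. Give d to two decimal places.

d_min ≈ 0.22

For a single sample (or paired design) of n = 168: d_min = (z_{α/2} + z_β)/√n.
z-sum = 1.960 + 0.842 = 2.802.
d_min = 2.802 / √168 = 2.802 / 12.961 = 0.216.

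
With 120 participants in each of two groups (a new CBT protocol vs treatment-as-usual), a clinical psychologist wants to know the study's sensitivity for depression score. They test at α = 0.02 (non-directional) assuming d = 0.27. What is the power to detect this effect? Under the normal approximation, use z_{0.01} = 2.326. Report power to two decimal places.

For two equal groups, power = Φ(d·√(n/2) − z_{α/2}).
d·√(n/2) = 0.27 × √(120/2) = 0.27 × 7.746 = 2.091.
z_β = 2.091 − 2.326 = -0.235.
Power = Φ(-0.235) = 0.407.

power ≈ 0.41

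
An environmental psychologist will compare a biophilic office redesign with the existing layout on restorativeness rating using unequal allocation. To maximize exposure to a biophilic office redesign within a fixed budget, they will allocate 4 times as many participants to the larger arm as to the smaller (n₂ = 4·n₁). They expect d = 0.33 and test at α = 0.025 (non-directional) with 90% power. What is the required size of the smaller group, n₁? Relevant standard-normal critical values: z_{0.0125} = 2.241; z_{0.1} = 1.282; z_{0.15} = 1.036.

n₁ = 143

With allocation ratio k = n₂/n₁ = 4, Var(x̄₁−x̄₂) = σ²(1/n₁ + 1/(k·n₁)) = σ²·(k+1)/(k·n₁).
So n₁ = (1 + 1/k)·((z_{α/2} + z_β)/d)² = 1.250 × (3.523/0.33)².
n₁ = 1.250 × 113.97 = 142.5.
Round up: n₁ = 143, giving n₂ = 4 × 143 = 572.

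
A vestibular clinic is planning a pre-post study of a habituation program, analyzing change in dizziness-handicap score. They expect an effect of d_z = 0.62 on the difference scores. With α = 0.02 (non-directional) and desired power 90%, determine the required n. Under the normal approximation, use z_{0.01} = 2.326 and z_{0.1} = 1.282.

For a paired (one-sample on differences) test: n = ((z_{α/2} + z_β) / d)².
z_{α/2} + z_β = 2.326 + 1.282 = 3.608.
n = (3.608 / 0.62)² = 5.819² = 33.86.
Round up.

n = 34 pairs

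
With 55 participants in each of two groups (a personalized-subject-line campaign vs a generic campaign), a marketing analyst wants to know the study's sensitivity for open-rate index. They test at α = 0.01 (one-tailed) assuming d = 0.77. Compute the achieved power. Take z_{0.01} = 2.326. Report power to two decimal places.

power ≈ 0.96

For two equal groups, power = Φ(d·√(n/2) − z_{α}).
d·√(n/2) = 0.77 × √(55/2) = 0.77 × 5.244 = 4.038.
z_β = 4.038 − 2.326 = 1.712.
Power = Φ(1.712) = 0.957.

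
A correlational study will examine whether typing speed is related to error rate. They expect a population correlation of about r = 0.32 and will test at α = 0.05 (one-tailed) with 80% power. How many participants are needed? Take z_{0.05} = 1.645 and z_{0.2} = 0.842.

n = 60

Fisher's z: C = ½·ln((1+r)/(1−r)) = ½·ln(1.9412) = 0.3316.
n = ((z_{α} + z_β)/C)² + 3.
(1.645 + 0.842) / 0.3316 = 2.487 / 0.3316 = 7.500.
n = 7.500² + 3 = 56.25 + 3 = 59.2.
Round up.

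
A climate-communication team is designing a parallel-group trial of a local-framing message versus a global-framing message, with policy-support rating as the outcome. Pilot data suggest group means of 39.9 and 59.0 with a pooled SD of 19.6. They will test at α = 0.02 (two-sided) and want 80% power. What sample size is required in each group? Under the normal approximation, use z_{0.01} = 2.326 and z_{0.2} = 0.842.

n = 22 per group

Cohen's d = |M₁ − M₂| / SD_pooled = |39.9 − 59.0| / 19.6 = 19.1 / 19.6 = 0.974.
For two independent groups with equal n: n = 2·((z_{α/2} + z_β) / d)².
z_{α/2} + z_β = 2.326 + 0.842 = 3.168.
n = 2 × (3.168 / 0.974)² = 2 × 3.253² = 2 × 10.58 = 21.2.
Round up to the next whole participant.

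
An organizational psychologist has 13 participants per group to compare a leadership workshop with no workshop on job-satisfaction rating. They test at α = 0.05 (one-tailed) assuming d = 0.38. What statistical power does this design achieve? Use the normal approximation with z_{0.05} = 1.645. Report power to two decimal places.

power ≈ 0.25

For two equal groups, power = Φ(d·√(n/2) − z_{α}).
d·√(n/2) = 0.38 × √(13/2) = 0.38 × 2.550 = 0.969.
z_β = 0.969 − 1.645 = -0.676.
Power = Φ(-0.676) = 0.249.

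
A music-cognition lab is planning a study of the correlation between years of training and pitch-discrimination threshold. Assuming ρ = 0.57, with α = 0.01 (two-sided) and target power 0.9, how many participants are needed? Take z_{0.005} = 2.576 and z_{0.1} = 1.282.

n = 39

Fisher's z: C = ½·ln((1+r)/(1−r)) = ½·ln(3.6512) = 0.6475.
n = ((z_{α/2} + z_β)/C)² + 3.
(2.576 + 1.282) / 0.6475 = 3.858 / 0.6475 = 5.958.
n = 5.958² + 3 = 35.50 + 3 = 38.5.
Round up.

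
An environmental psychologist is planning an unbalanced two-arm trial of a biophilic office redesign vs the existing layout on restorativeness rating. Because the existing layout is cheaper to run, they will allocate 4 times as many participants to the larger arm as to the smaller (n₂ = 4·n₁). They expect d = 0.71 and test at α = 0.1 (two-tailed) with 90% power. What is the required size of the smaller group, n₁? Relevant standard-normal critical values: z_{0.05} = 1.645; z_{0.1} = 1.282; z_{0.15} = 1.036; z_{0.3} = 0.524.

n₁ = 22

With allocation ratio k = n₂/n₁ = 4, Var(x̄₁−x̄₂) = σ²(1/n₁ + 1/(k·n₁)) = σ²·(k+1)/(k·n₁).
So n₁ = (1 + 1/k)·((z_{α/2} + z_β)/d)² = 1.250 × (2.927/0.71)².
n₁ = 1.250 × 17.00 = 21.2.
Round up: n₁ = 22, giving n₂ = 4 × 22 = 88.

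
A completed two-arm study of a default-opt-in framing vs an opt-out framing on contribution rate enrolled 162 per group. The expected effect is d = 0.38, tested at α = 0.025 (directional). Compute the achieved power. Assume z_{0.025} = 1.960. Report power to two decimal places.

power ≈ 0.93

For two equal groups, power = Φ(d·√(n/2) − z_{α}).
d·√(n/2) = 0.38 × √(162/2) = 0.38 × 9.000 = 3.420.
z_β = 3.420 − 1.960 = 1.460.
Power = Φ(1.460) = 0.928.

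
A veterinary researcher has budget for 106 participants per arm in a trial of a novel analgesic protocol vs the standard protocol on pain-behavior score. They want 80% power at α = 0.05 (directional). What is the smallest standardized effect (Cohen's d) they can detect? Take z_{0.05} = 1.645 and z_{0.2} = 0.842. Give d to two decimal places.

For two independent groups of n = 106 each: d_min = (z_{α} + z_β)·√(2/n).
z-sum = 1.645 + 0.842 = 2.487.
d_min = 2.487 × √(2/106) = 2.487 × 0.1374 = 0.342.

d_min ≈ 0.34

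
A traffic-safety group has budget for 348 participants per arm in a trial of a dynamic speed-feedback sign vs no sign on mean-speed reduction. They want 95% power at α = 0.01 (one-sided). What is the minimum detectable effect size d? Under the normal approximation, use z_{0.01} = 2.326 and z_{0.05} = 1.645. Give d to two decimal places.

d_min ≈ 0.30

For two independent groups of n = 348 each: d_min = (z_{α} + z_β)·√(2/n).
z-sum = 2.326 + 1.645 = 3.971.
d_min = 3.971 × √(2/348) = 3.971 × 0.0758 = 0.301.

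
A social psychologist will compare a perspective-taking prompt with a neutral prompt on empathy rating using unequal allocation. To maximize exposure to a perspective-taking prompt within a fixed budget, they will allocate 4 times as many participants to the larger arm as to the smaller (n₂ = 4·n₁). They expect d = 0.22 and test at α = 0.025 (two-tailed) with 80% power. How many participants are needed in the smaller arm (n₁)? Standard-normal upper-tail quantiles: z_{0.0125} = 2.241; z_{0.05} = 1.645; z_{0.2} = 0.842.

With allocation ratio k = n₂/n₁ = 4, Var(x̄₁−x̄₂) = σ²(1/n₁ + 1/(k·n₁)) = σ²·(k+1)/(k·n₁).
So n₁ = (1 + 1/k)·((z_{α/2} + z_β)/d)² = 1.250 × (3.083/0.22)².
n₁ = 1.250 × 196.38 = 245.5.
Round up: n₁ = 246, giving n₂ = 4 × 246 = 984.

n₁ = 246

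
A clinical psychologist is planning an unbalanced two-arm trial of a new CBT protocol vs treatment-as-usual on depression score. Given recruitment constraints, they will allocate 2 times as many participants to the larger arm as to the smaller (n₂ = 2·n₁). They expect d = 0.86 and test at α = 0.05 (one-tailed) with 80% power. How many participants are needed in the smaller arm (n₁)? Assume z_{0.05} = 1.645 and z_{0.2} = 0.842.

With allocation ratio k = n₂/n₁ = 2, Var(x̄₁−x̄₂) = σ²(1/n₁ + 1/(k·n₁)) = σ²·(k+1)/(k·n₁).
So n₁ = (1 + 1/k)·((z_{α} + z_β)/d)² = 1.500 × (2.487/0.86)².
n₁ = 1.500 × 8.36 = 12.5.
Round up: n₁ = 13, giving n₂ = 2 × 13 = 26.

n₁ = 13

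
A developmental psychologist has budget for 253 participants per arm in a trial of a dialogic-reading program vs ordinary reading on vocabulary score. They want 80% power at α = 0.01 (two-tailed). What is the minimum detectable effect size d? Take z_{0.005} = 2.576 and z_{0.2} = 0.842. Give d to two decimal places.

d_min ≈ 0.30

For two independent groups of n = 253 each: d_min = (z_{α/2} + z_β)·√(2/n).
z-sum = 2.576 + 0.842 = 3.418.
d_min = 3.418 × √(2/253) = 3.418 × 0.0889 = 0.304.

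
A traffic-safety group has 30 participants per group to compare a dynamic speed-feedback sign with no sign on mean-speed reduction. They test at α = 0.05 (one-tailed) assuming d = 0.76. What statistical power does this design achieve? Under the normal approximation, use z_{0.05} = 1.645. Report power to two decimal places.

power ≈ 0.90

For two equal groups, power = Φ(d·√(n/2) − z_{α}).
d·√(n/2) = 0.76 × √(30/2) = 0.76 × 3.873 = 2.943.
z_β = 2.943 − 1.645 = 1.298.
Power = Φ(1.298) = 0.903.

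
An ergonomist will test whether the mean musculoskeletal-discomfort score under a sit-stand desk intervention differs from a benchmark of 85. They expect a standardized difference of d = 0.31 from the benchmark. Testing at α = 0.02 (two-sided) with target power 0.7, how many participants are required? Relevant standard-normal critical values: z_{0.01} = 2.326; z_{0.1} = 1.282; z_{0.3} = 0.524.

n = 85

For a one-sample test: n = ((z_{α/2} + z_β) / d)².
z_{α/2} + z_β = 2.326 + 0.524 = 2.850.
n = (2.850 / 0.31)² = 9.194² = 84.52.
Round up.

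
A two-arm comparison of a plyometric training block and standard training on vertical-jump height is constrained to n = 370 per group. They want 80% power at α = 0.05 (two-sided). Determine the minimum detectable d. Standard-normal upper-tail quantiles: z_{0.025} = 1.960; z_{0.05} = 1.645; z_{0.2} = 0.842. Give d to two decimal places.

For two independent groups of n = 370 each: d_min = (z_{α/2} + z_β)·√(2/n).
z-sum = 1.960 + 0.842 = 2.802.
d_min = 2.802 × √(2/370) = 2.802 × 0.0735 = 0.206.

d_min ≈ 0.21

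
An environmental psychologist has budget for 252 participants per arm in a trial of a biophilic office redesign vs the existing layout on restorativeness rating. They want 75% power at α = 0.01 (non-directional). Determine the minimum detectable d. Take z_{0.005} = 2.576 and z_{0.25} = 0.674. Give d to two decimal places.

d_min ≈ 0.29

For two independent groups of n = 252 each: d_min = (z_{α/2} + z_β)·√(2/n).
z-sum = 2.576 + 0.674 = 3.250.
d_min = 3.250 × √(2/252) = 3.250 × 0.0891 = 0.290.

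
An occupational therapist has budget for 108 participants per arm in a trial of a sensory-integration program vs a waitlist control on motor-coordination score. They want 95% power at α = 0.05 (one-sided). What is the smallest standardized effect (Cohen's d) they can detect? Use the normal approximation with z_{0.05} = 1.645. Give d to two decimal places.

For two independent groups of n = 108 each: d_min = (z_{α} + z_β)·√(2/n).
z-sum = 1.645 + 1.645 = 3.290.
d_min = 3.290 × √(2/108) = 3.290 × 0.1361 = 0.448.

d_min ≈ 0.45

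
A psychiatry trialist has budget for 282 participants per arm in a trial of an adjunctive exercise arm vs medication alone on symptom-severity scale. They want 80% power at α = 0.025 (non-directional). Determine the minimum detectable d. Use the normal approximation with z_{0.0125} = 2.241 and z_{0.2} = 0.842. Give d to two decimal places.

For two independent groups of n = 282 each: d_min = (z_{α/2} + z_β)·√(2/n).
z-sum = 2.241 + 0.842 = 3.083.
d_min = 3.083 × √(2/282) = 3.083 × 0.0842 = 0.260.

d_min ≈ 0.26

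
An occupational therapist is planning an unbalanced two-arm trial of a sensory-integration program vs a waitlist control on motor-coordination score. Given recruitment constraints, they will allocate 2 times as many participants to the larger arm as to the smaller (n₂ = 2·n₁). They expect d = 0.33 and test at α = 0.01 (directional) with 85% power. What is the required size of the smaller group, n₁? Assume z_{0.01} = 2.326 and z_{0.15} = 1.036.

With allocation ratio k = n₂/n₁ = 2, Var(x̄₁−x̄₂) = σ²(1/n₁ + 1/(k·n₁)) = σ²·(k+1)/(k·n₁).
So n₁ = (1 + 1/k)·((z_{α} + z_β)/d)² = 1.500 × (3.362/0.33)².
n₁ = 1.500 × 103.79 = 155.7.
Round up: n₁ = 156, giving n₂ = 2 × 156 = 312.

n₁ = 156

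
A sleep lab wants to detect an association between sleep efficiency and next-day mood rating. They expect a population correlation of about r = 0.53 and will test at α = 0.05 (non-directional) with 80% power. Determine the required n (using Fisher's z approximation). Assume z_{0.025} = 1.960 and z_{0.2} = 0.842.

n = 26

Fisher's z: C = ½·ln((1+r)/(1−r)) = ½·ln(3.2553) = 0.5901.
n = ((z_{α/2} + z_β)/C)² + 3.
(1.960 + 0.842) / 0.5901 = 2.802 / 0.5901 = 4.748.
n = 4.748² + 3 = 22.55 + 3 = 25.5.
Round up.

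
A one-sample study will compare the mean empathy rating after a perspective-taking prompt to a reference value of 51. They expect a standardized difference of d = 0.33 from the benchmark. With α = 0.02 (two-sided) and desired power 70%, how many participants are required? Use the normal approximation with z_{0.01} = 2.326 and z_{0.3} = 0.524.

For a one-sample test: n = ((z_{α/2} + z_β) / d)².
z_{α/2} + z_β = 2.326 + 0.524 = 2.850.
n = (2.850 / 0.33)² = 8.636² = 74.59.
Round up.

n = 75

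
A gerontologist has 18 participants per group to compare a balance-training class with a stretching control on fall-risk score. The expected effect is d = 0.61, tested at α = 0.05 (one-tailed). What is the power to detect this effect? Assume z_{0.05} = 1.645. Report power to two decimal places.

power ≈ 0.57

For two equal groups, power = Φ(d·√(n/2) − z_{α}).
d·√(n/2) = 0.61 × √(18/2) = 0.61 × 3.000 = 1.830.
z_β = 1.830 − 1.645 = 0.185.
Power = Φ(0.185) = 0.573.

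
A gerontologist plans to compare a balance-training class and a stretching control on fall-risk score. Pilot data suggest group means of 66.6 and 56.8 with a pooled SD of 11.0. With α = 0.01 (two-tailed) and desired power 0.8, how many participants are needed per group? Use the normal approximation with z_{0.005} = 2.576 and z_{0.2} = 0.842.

n = 30 per group

Cohen's d = |M₁ − M₂| / SD_pooled = |66.6 − 56.8| / 11.0 = 9.8 / 11.0 = 0.891.
For two independent groups with equal n: n = 2·((z_{α/2} + z_β) / d)².
z_{α/2} + z_β = 2.576 + 0.842 = 3.418.
n = 2 × (3.418 / 0.891)² = 2 × 3.836² = 2 × 14.72 = 29.4.
Round up to the next whole participant.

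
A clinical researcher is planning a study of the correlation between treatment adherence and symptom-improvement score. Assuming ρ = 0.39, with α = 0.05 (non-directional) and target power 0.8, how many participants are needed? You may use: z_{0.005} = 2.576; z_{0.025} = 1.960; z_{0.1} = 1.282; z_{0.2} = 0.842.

Fisher's z: C = ½·ln((1+r)/(1−r)) = ½·ln(2.2787) = 0.4118.
n = ((z_{α/2} + z_β)/C)² + 3.
(1.960 + 0.842) / 0.4118 = 2.802 / 0.4118 = 6.804.
n = 6.804² + 3 = 46.30 + 3 = 49.3.
Round up.

n = 50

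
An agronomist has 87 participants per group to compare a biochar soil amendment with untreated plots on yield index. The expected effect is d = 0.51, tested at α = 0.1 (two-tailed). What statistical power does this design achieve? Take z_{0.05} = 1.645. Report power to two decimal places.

For two equal groups, power = Φ(d·√(n/2) − z_{α/2}).
d·√(n/2) = 0.51 × √(87/2) = 0.51 × 6.595 = 3.364.
z_β = 3.364 − 1.645 = 1.719.
Power = Φ(1.719) = 0.957.

power ≈ 0.96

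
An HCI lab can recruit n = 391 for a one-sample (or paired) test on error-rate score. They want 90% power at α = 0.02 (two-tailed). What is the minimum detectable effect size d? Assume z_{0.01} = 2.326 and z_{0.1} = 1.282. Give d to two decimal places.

d_min ≈ 0.18

For a single sample (or paired design) of n = 391: d_min = (z_{α/2} + z_β)/√n.
z-sum = 2.326 + 1.282 = 3.608.
d_min = 3.608 / √391 = 3.608 / 19.774 = 0.182.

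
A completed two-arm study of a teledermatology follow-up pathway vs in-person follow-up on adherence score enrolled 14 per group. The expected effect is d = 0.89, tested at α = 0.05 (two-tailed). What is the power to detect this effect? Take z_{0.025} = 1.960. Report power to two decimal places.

power ≈ 0.65

For two equal groups, power = Φ(d·√(n/2) − z_{α/2}).
d·√(n/2) = 0.89 × √(14/2) = 0.89 × 2.646 = 2.355.
z_β = 2.355 − 1.960 = 0.395.
Power = Φ(0.395) = 0.653.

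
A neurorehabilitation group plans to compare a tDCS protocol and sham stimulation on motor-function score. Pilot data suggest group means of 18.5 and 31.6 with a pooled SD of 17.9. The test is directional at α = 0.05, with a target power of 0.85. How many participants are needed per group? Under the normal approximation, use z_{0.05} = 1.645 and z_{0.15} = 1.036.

n = 27 per group

Cohen's d = |M₁ − M₂| / SD_pooled = |18.5 − 31.6| / 17.9 = 13.1 / 17.9 = 0.732.
For two independent groups with equal n: n = 2·((z_{α} + z_β) / d)².
z_{α} + z_β = 1.645 + 1.036 = 2.681.
n = 2 × (2.681 / 0.732)² = 2 × 3.663² = 2 × 13.41 = 26.8.
Round up to the next whole participant.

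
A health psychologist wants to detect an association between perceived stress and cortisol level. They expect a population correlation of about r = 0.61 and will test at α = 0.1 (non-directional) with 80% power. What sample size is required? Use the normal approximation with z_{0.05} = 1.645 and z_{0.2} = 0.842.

Fisher's z: C = ½·ln((1+r)/(1−r)) = ½·ln(4.1282) = 0.7089.
n = ((z_{α/2} + z_β)/C)² + 3.
(1.645 + 0.842) / 0.7089 = 2.487 / 0.7089 = 3.508.
n = 3.508² + 3 = 12.31 + 3 = 15.3.
Round up.

n = 16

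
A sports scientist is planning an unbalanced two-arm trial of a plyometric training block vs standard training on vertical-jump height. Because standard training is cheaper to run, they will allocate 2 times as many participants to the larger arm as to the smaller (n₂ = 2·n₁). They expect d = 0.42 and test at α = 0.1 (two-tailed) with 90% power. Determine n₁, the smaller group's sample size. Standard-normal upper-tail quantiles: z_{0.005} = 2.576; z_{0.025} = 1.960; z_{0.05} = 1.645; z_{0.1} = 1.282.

With allocation ratio k = n₂/n₁ = 2, Var(x̄₁−x̄₂) = σ²(1/n₁ + 1/(k·n₁)) = σ²·(k+1)/(k·n₁).
So n₁ = (1 + 1/k)·((z_{α/2} + z_β)/d)² = 1.500 × (2.927/0.42)².
n₁ = 1.500 × 48.57 = 72.9.
Round up: n₁ = 73, giving n₂ = 2 × 73 = 146.

n₁ = 73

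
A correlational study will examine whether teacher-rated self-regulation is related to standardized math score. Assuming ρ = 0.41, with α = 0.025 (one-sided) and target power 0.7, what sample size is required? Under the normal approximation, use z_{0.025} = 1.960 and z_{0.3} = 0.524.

Fisher's z: C = ½·ln((1+r)/(1−r)) = ½·ln(2.3898) = 0.4356.
n = ((z_{α} + z_β)/C)² + 3.
(1.960 + 0.524) / 0.4356 = 2.484 / 0.4356 = 5.702.
n = 5.702² + 3 = 32.52 + 3 = 35.5.
Round up.

n = 36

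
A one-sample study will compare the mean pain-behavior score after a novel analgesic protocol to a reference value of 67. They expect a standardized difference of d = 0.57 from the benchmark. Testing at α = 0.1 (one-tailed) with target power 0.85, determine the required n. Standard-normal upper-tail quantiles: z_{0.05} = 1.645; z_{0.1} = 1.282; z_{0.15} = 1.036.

For a one-sample test: n = ((z_{α} + z_β) / d)².
z_{α} + z_β = 1.282 + 1.036 = 2.318.
n = (2.318 / 0.57)² = 4.067² = 16.54.
Round up.

n = 17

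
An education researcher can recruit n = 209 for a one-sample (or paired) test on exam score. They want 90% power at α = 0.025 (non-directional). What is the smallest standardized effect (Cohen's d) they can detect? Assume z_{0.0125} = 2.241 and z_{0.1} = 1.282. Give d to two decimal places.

d_min ≈ 0.24

For a single sample (or paired design) of n = 209: d_min = (z_{α/2} + z_β)/√n.
z-sum = 2.241 + 1.282 = 3.523.
d_min = 3.523 / √209 = 3.523 / 14.457 = 0.244.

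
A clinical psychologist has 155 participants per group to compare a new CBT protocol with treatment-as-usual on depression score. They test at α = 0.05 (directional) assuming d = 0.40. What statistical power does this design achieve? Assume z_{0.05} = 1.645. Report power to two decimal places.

power ≈ 0.97

For two equal groups, power = Φ(d·√(n/2) − z_{α}).
d·√(n/2) = 0.40 × √(155/2) = 0.40 × 8.803 = 3.521.
z_β = 3.521 − 1.645 = 1.876.
Power = Φ(1.876) = 0.970.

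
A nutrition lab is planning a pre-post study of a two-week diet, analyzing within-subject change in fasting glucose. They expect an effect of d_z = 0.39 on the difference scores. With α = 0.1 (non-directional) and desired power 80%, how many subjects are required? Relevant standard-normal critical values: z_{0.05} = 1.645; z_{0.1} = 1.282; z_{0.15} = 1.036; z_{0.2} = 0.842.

For a paired (one-sample on differences) test: n = ((z_{α/2} + z_β) / d)².
z_{α/2} + z_β = 1.645 + 0.842 = 2.487.
n = (2.487 / 0.39)² = 6.377² = 40.67.
Round up.

n = 41 pairs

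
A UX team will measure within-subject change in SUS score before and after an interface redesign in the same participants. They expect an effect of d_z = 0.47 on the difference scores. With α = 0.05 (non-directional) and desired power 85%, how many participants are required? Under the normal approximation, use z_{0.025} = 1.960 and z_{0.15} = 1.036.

For a paired (one-sample on differences) test: n = ((z_{α/2} + z_β) / d)².
z_{α/2} + z_β = 1.960 + 1.036 = 2.996.
n = (2.996 / 0.47)² = 6.374² = 40.63.
Round up.

n = 41 pairs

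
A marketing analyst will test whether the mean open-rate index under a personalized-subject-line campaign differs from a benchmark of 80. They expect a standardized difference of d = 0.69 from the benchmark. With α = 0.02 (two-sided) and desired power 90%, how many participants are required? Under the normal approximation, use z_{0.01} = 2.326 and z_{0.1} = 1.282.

For a one-sample test: n = ((z_{α/2} + z_β) / d)².
z_{α/2} + z_β = 2.326 + 1.282 = 3.608.
n = (3.608 / 0.69)² = 5.229² = 27.34.
Round up.

n = 28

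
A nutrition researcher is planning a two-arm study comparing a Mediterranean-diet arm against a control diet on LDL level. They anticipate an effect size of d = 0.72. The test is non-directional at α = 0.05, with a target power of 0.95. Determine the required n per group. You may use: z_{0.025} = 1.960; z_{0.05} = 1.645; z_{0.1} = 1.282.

n = 51 per group

For two independent groups with equal n: n = 2·((z_{α/2} + z_β) / d)².
z_{α/2} + z_β = 1.960 + 1.645 = 3.605.
n = 2 × (3.605 / 0.72)² = 2 × 5.007² = 2 × 25.07 = 50.1.
Round up to the next whole participant.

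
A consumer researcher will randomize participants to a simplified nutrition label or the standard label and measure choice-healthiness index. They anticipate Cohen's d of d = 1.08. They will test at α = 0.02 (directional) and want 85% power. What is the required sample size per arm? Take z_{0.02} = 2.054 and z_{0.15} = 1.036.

For two independent groups with equal n: n = 2·((z_{α} + z_β) / d)².
z_{α} + z_β = 2.054 + 1.036 = 3.090.
n = 2 × (3.090 / 1.08)² = 2 × 2.861² = 2 × 8.19 = 16.4.
Round up to the next whole participant.

n = 17 per group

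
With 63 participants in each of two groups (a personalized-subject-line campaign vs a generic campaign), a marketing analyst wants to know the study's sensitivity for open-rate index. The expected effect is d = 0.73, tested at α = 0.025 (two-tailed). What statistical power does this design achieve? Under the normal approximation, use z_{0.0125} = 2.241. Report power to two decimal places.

power ≈ 0.97

For two equal groups, power = Φ(d·√(n/2) − z_{α/2}).
d·√(n/2) = 0.73 × √(63/2) = 0.73 × 5.612 = 4.097.
z_β = 4.097 − 2.241 = 1.856.
Power = Φ(1.856) = 0.968.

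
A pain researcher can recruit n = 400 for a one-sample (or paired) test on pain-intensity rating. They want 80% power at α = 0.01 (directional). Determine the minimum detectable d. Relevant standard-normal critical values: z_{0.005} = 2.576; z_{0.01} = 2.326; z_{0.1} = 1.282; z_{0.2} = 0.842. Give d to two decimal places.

d_min ≈ 0.16

For a single sample (or paired design) of n = 400: d_min = (z_{α} + z_β)/√n.
z-sum = 2.326 + 0.842 = 3.168.
d_min = 3.168 / √400 = 3.168 / 20.000 = 0.158.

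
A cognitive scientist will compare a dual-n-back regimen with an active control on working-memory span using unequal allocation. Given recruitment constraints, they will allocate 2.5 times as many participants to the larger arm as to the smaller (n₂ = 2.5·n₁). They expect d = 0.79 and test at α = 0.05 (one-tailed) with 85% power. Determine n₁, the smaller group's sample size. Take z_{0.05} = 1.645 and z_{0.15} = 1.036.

n₁ = 17

With allocation ratio k = n₂/n₁ = 2.5, Var(x̄₁−x̄₂) = σ²(1/n₁ + 1/(k·n₁)) = σ²·(k+1)/(k·n₁).
So n₁ = (1 + 1/k)·((z_{α} + z_β)/d)² = 1.400 × (2.681/0.79)².
n₁ = 1.400 × 11.52 = 16.1.
Round up: n₁ = 17, giving n₂ = ⌈2.5 × 17⌉ = ⌈42.5⌉ = 43.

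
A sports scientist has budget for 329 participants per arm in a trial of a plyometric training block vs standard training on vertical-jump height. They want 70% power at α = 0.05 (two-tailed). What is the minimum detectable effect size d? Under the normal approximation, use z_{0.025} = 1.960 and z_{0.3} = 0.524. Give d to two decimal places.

For two independent groups of n = 329 each: d_min = (z_{α/2} + z_β)·√(2/n).
z-sum = 1.960 + 0.524 = 2.484.
d_min = 2.484 × √(2/329) = 2.484 × 0.0780 = 0.194.

d_min ≈ 0.19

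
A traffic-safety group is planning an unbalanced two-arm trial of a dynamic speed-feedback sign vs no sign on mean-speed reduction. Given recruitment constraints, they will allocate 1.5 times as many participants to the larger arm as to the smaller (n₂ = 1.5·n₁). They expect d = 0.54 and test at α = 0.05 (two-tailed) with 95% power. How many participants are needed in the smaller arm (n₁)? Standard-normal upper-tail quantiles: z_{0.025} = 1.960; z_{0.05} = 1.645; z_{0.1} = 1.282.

n₁ = 75

With allocation ratio k = n₂/n₁ = 1.5, Var(x̄₁−x̄₂) = σ²(1/n₁ + 1/(k·n₁)) = σ²·(k+1)/(k·n₁).
So n₁ = (1 + 1/k)·((z_{α/2} + z_β)/d)² = 1.667 × (3.605/0.54)².
n₁ = 1.667 × 44.57 = 74.3.
Round up: n₁ = 75, giving n₂ = ⌈1.5 × 75⌉ = ⌈112.5⌉ = 113.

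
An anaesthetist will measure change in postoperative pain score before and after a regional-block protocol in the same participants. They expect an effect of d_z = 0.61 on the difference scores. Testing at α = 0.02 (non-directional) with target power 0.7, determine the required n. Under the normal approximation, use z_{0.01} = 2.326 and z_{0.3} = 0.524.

n = 22 pairs

For a paired (one-sample on differences) test: n = ((z_{α/2} + z_β) / d)².
z_{α/2} + z_β = 2.326 + 0.524 = 2.850.
n = (2.850 / 0.61)² = 4.672² = 21.83.
Round up.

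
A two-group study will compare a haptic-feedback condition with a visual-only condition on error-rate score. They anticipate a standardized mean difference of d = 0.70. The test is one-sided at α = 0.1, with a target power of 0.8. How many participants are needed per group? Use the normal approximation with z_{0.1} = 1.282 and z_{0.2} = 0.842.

n = 19 per group

For two independent groups with equal n: n = 2·((z_{α} + z_β) / d)².
z_{α} + z_β = 1.282 + 0.842 = 2.124.
n = 2 × (2.124 / 0.70)² = 2 × 3.034² = 2 × 9.21 = 18.4.
Round up to the next whole participant.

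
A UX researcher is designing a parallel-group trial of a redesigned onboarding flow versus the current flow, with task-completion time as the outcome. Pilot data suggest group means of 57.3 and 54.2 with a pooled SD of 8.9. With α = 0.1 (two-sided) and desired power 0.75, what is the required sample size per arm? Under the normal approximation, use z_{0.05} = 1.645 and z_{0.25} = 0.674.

n = 89 per group

Cohen's d = |M₁ − M₂| / SD_pooled = |57.3 − 54.2| / 8.9 = 3.1 / 8.9 = 0.348.
For two independent groups with equal n: n = 2·((z_{α/2} + z_β) / d)².
z_{α/2} + z_β = 1.645 + 0.674 = 2.319.
n = 2 × (2.319 / 0.348)² = 2 × 6.664² = 2 × 44.41 = 88.8.
Round up to the next whole participant.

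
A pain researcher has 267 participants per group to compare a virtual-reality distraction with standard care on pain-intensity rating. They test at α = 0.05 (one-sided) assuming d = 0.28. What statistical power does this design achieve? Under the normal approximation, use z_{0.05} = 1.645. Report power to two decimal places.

power ≈ 0.94

For two equal groups, power = Φ(d·√(n/2) − z_{α}).
d·√(n/2) = 0.28 × √(267/2) = 0.28 × 11.554 = 3.235.
z_β = 3.235 − 1.645 = 1.590.
Power = Φ(1.590) = 0.944.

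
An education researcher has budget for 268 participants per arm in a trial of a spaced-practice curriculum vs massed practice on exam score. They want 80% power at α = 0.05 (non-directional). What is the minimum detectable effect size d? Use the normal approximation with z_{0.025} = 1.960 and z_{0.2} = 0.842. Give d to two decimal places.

For two independent groups of n = 268 each: d_min = (z_{α/2} + z_β)·√(2/n).
z-sum = 1.960 + 0.842 = 2.802.
d_min = 2.802 × √(2/268) = 2.802 × 0.0864 = 0.242.

d_min ≈ 0.24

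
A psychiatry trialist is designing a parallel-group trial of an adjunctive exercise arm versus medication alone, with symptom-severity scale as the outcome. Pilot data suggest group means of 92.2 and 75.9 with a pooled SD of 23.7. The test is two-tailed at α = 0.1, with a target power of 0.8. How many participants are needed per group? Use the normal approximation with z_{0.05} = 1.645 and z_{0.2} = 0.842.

n = 27 per group

Cohen's d = |M₁ − M₂| / SD_pooled = |92.2 − 75.9| / 23.7 = 16.3 / 23.7 = 0.688.
For two independent groups with equal n: n = 2·((z_{α/2} + z_β) / d)².
z_{α/2} + z_β = 1.645 + 0.842 = 2.487.
n = 2 × (2.487 / 0.688)² = 2 × 3.615² = 2 × 13.07 = 26.1.
Round up to the next whole participant.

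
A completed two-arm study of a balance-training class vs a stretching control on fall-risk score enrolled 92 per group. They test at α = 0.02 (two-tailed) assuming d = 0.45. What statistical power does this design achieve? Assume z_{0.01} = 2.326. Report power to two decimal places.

power ≈ 0.77

For two equal groups, power = Φ(d·√(n/2) − z_{α/2}).
d·√(n/2) = 0.45 × √(92/2) = 0.45 × 6.782 = 3.052.
z_β = 3.052 − 2.326 = 0.726.
Power = Φ(0.726) = 0.766.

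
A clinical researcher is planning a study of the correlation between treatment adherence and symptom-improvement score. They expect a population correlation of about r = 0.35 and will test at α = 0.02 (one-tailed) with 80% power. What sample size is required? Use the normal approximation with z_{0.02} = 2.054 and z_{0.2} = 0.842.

n = 66

Fisher's z: C = ½·ln((1+r)/(1−r)) = ½·ln(2.0769) = 0.3654.
n = ((z_{α} + z_β)/C)² + 3.
(2.054 + 0.842) / 0.3654 = 2.896 / 0.3654 = 7.926.
n = 7.926² + 3 = 62.81 + 3 = 65.8.
Round up.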